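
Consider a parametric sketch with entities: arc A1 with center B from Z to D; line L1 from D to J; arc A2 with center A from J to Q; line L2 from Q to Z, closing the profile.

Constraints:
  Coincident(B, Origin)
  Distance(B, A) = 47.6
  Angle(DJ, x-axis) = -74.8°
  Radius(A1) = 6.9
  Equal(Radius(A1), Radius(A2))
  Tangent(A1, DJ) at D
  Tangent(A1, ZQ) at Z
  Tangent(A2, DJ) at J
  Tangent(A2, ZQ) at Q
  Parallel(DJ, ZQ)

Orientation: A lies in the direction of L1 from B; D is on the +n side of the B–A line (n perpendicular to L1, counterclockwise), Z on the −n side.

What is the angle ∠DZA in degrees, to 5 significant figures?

81.752°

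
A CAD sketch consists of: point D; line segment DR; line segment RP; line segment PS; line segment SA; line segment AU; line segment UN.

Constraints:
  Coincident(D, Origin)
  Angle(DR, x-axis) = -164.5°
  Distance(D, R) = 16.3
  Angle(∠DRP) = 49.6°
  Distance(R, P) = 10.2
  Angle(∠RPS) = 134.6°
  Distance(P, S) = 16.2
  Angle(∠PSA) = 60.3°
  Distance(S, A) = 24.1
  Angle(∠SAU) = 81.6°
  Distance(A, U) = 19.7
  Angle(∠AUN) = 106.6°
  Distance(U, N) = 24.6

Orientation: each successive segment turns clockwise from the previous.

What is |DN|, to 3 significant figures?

25.2

D is at the origin; DR runs at -164.5° with length 16.3, so R = (-15.7, -4.36). ∠DRP = 49.6° gives RP at 65.1° from the x-axis; with |RP| = 10.2, P = (-11.4, 4.90). ∠RPS = 134.6° gives PS at 19.7° from the x-axis; with |PS| = 16.2, S = (3.84, 10.4). ∠PSA = 60.3° gives SA at -100° from the x-axis; with |SA| = 24.1, A = (-0.346, -13.4). ∠SAU = 81.6° gives AU at 162° from the x-axis; with |AU| = 19.7, U = (-19.0, -7.16). ∠AUN = 106.6° gives UN at 88.2° from the x-axis; with |UN| = 24.6, N = (-18.3, 17.4). Then |DN| = |N − D| = 25.2.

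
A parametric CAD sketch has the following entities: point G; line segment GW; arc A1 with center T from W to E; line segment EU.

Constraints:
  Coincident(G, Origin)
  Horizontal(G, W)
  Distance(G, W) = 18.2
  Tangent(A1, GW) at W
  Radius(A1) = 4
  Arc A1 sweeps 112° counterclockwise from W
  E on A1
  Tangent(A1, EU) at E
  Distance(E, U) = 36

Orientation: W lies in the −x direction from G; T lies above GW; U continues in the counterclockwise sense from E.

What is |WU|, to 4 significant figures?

40.09

On A1, W sits at bearing -90° from T; a 112° counterclockwise sweep puts E at bearing 22°, so E = T + 4.0·(cos 22°, sin 22°) = (-14.49, 5.498). Since A1 is tangent to EU there, TE ⟂ EU, so EU runs along (−sin 22°, cos 22°); with |EU| = 36.0, U = (-27.98, 38.88). Then |WU| = |U − W| = 40.09.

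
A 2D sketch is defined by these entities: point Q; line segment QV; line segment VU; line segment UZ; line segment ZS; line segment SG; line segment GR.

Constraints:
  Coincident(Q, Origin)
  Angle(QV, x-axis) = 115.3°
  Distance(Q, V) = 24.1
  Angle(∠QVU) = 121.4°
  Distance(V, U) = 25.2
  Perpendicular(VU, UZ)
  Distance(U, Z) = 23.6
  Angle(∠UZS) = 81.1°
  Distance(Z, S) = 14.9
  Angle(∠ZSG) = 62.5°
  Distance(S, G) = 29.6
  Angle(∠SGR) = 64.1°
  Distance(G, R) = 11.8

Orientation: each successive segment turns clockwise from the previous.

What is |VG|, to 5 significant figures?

28.158

Q is at the origin; QV runs at 115.3° with length 24.1, so V = (-10.299, 21.788). ∠QVU = 121.4° gives VU at 56.700° from the x-axis; with |VU| = 25.2, U = (3.5361, 42.851). VU ⟂ UZ, so UZ runs at -33.300°; with |UZ| = 23.6, Z = (23.261, 29.894). ∠UZS = 81.1° gives ZS at -132.20° from the x-axis; with |ZS| = 14.9, S = (13.252, 18.856). ∠ZSG = 62.5° gives SG at 110.30° from the x-axis; with |SG| = 29.6, G = (2.9832, 46.617). Then |VG| = |G − V| = 28.158.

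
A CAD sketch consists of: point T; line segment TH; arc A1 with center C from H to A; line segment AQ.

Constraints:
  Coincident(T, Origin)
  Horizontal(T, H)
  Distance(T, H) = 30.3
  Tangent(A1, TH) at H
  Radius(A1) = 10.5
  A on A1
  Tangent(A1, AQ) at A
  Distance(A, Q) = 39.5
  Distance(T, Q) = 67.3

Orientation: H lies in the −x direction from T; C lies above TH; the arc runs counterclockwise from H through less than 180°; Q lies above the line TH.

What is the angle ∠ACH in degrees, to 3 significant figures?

130°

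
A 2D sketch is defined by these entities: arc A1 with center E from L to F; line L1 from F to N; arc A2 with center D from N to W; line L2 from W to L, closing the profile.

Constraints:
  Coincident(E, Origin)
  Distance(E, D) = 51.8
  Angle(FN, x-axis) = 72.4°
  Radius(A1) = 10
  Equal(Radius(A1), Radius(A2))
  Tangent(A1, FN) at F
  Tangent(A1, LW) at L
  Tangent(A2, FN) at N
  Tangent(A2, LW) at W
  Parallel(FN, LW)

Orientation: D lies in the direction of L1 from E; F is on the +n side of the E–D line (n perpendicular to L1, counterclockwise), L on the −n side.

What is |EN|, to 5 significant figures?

52.756

The slot axis is L1's direction at 72.4°, so u = (cos 72.4°, sin 72.4°) = (0.30237, 0.95319) and n = (−sin 72.4°, cos 72.4°) = (-0.95319, 0.30237). E is at the origin and D lies 51.8 along u from E, so D = 51.8·u = (15.663, 49.375). Tangency of A1 to both parallel lines with radius 10.0 puts F and L at E ± 10.0·n: F = (-9.5319, 3.0237), L = (9.5319, -3.0237). Equal radii place N and W the same way about D: N = D + 10.0·n = (6.1309, 52.399), W = D − 10.0·n = (25.195, 46.352). Then |EN| = |N − E| = 52.756.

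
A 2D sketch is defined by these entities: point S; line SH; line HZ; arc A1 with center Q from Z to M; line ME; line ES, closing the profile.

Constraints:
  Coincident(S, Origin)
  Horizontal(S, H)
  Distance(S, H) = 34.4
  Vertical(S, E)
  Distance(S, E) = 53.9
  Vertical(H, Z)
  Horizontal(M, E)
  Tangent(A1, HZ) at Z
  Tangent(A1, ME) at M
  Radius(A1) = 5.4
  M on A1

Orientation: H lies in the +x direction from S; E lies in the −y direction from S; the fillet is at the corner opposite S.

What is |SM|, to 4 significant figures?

61.21

The virtual corner opposite S is at (34.40, -53.90). Tangency of A1 to HZ means the radius QZ is perpendicular to HZ and A1 meets ME tangentially, so QM is at right angles to ME, with radius 5.4, so the center Q sits 5.4 in from both sides at Q = (29.00, -48.50). That places the tangent points at Z = (34.40, -48.50) on HZ and M = (29.00, -53.90) on ME. Then |SM| = |M − S| = 61.21.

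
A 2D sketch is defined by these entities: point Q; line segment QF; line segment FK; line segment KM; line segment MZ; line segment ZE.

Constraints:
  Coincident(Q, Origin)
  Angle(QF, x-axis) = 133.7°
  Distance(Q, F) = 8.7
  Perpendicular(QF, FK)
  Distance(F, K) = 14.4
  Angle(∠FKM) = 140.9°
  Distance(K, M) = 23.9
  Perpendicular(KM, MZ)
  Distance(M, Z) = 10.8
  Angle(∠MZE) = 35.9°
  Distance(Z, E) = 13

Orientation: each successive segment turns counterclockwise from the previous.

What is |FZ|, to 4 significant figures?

35.12

Q is at the origin; QF runs at 133.7° with length 8.7, so F = (-6.011, 6.290). QF is perpendicular to FK, so FK runs at -136.3°; with |FK| = 14.4, K = (-16.42, -3.659). ∠FKM = 140.9° gives KM at -97.20° from the x-axis; with |KM| = 23.9, M = (-19.42, -27.37). KM is perpendicular to MZ, so MZ runs at -7.200°; with |MZ| = 10.8, Z = (-8.702, -28.72). Then |FZ| = |Z − F| = 35.12.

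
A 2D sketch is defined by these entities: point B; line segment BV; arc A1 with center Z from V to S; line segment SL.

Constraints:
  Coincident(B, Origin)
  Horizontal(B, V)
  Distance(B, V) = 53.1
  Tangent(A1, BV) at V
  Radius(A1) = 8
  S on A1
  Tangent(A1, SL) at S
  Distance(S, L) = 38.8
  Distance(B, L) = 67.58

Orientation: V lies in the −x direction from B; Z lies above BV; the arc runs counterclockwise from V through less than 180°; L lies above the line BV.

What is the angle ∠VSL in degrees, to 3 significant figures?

133°

Checks: |ZS| = 8.000 ✓; ∠(ZS, SL) = 90.00° ✓; |SL| = 38.80 ✓; |BL| = 67.58 ✓.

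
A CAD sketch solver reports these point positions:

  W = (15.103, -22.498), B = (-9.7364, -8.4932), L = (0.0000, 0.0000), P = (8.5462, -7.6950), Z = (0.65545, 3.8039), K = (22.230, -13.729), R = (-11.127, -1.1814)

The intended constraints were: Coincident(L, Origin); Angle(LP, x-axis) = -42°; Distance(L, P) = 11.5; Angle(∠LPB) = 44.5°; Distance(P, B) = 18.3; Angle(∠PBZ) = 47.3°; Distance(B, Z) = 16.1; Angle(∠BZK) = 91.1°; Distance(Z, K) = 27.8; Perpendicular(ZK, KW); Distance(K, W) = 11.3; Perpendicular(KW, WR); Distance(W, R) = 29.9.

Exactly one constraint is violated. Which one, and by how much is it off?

Distance(W, R) = 29.9 — off by 3.90.

L = (0.00, 0.00) ✓; LP at -42.00° ✓; |LP| = 11.50 ✓; ∠LPB = 44.50° ✓; |PB| = 18.30 ✓; ∠PBZ = 47.30° ✓; |BZ| = 16.10 ✓; ∠BZK = 91.10° ✓; |ZK| = 27.80 ✓; ∠(ZK, KW) = 90.00° ✓; |KW| = 11.30 ✓; ∠(KW, WR) = 90.00° ✓; |WR| = 33.80 ✗.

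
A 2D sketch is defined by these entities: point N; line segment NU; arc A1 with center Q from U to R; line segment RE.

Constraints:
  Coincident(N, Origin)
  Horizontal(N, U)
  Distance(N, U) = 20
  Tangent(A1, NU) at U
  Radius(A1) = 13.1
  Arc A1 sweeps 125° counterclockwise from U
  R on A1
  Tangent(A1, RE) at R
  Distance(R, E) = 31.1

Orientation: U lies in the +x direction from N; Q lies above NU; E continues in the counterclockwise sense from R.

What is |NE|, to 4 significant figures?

47.86

N is at the origin; N and U share the same y with |NU| = 20.0 and U on the +x side, so U = (20.00, 0.000). Tangency of A1 to NU means the radius QU is perpendicular to NU, so Q = U + (0, 13.1) = (20.00, 13.10). On A1, U sits at bearing -90° from Q; a 125° counterclockwise sweep puts R at bearing 35°, so R = Q + 13.1·(cos 35°, sin 35°) = (30.73, 20.61). Since A1 is tangent to RE there, QR ⟂ RE, so RE runs along (−sin 35°, cos 35°); with |RE| = 31.1, E = (12.89, 46.09). Then |NE| = |E − N| = 47.86.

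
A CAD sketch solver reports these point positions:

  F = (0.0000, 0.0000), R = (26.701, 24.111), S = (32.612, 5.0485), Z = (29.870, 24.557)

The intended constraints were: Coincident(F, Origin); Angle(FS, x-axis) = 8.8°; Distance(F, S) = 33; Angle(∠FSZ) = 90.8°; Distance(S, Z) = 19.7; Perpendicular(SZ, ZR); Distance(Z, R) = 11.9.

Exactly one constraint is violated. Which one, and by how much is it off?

Distance(Z, R) = 11.9 — off by 8.70.

F = (0.00, 0.00) ✓; FS at 8.800° ✓; |FS| = 33.00 ✓; ∠FSZ = 90.80° ✓; |SZ| = 19.70 ✓; ∠(SZ, ZR) = 90.01° ✓; |ZR| = 3.200 ✗.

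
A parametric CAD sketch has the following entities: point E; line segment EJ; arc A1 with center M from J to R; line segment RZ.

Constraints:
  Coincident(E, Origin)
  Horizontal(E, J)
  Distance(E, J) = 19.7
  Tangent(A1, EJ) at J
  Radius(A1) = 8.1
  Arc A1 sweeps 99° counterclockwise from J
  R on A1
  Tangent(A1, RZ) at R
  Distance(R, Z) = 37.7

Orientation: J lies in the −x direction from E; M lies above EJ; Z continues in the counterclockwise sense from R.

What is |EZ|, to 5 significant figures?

49.815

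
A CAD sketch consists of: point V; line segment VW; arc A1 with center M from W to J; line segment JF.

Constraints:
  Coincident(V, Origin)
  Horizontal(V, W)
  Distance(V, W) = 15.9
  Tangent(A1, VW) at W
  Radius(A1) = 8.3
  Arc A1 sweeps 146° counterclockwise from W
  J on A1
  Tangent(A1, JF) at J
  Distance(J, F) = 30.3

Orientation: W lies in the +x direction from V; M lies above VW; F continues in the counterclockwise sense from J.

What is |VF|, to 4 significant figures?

32.45

V is at the origin; VW is horizontal with |VW| = 15.9 and W on the +x side, so W = (15.90, 0.000). A1 meets VW tangentially, so MW is at right angles to VW, so M = W + (0, 8.3) = (15.90, 8.300). On A1, W sits at bearing -90° from M; a 146° counterclockwise sweep puts J at bearing 56°, so J = M + 8.3·(cos 56°, sin 56°) = (20.54, 15.18). Tangency of A1 to JF means the radius MJ is perpendicular to JF, so JF runs along (−sin 56°, cos 56°); with |JF| = 30.3, F = (-4.579, 32.12). Then |VF| = |F − V| = 32.45.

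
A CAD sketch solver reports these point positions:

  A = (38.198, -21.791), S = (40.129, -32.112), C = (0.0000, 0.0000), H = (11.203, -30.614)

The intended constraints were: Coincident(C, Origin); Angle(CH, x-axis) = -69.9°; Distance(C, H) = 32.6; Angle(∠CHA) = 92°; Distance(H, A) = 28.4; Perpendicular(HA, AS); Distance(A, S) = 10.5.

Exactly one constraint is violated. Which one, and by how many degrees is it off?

Perpendicular(HA, AS) — off by 7.50°.

C = (0.00, 0.00) ✓; CH at -69.90° ✓; |CH| = 32.60 ✓; ∠CHA = 92.00° ✓; |HA| = 28.40 ✓; ∠(HA, AS) = 97.50° ✗; |AS| = 10.50 ✓.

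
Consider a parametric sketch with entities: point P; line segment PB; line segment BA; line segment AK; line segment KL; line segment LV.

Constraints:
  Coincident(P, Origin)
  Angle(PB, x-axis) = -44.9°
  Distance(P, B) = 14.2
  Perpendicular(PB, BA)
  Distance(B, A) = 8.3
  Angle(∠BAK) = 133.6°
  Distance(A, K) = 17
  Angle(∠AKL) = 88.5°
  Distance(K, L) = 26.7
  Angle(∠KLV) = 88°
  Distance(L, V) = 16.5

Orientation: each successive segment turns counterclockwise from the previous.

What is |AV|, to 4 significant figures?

25.68

P is at the origin; PB runs at -44.9° with length 14.2, so B = (10.06, -10.02). PB ⟂ BA, so BA runs at 45.10°; with |BA| = 8.3, A = (15.92, -4.144). ∠BAK = 133.6° gives AK at 91.50° from the x-axis; with |AK| = 17.0, K = (15.47, 12.85). ∠AKL = 88.5° gives KL at -177.0° from the x-axis; with |KL| = 26.7, L = (-11.19, 11.45). ∠KLV = 88.0° gives LV at -85.00° from the x-axis; with |LV| = 16.5, V = (-9.753, -4.985). Then |AV| = |V − A| = 25.68.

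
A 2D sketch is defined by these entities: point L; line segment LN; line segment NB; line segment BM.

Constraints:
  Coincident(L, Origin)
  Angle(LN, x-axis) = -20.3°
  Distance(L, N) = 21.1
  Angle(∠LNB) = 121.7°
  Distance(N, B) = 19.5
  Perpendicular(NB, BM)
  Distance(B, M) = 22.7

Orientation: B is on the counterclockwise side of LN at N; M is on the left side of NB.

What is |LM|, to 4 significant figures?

30.95

L is at the origin; LN runs at -20.3° with length 21.1, so N = 21.1·(cos -20.3°, sin -20.3°) = (19.79, -7.320). ∠LNB = 121.7°, so NB runs at -20.3° + (180° − 121.7°) = 38.00° from the x-axis; with |NB| = 19.5, B = N + 19.5·(cos 38.00°, sin 38.00°) = (35.16, 4.685). The perpendicularity gives BM at right angles to NB; with |BM| = 22.7 on the left of NB, M = B + 22.7·(-0.6157, 0.7880) = (21.18, 22.57). Then |LM| = |M − L| = 30.95.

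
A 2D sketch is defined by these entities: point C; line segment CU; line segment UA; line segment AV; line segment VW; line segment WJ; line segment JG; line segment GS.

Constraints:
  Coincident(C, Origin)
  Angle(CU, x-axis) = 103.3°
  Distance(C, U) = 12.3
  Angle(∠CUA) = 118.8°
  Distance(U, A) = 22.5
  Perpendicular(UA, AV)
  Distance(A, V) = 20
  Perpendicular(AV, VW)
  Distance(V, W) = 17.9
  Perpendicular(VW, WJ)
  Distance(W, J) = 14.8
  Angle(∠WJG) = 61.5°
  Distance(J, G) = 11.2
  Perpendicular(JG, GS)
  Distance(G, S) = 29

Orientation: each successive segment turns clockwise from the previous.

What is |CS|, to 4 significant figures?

26.08

C is at the origin; CU runs at 103.3° with length 12.3, so U = (-2.830, 11.97). ∠CUA = 118.8° gives UA at 42.10° from the x-axis; with |UA| = 22.5, A = (13.86, 27.05). UA is perpendicular to AV, so AV runs at -47.90°; with |AV| = 20.0, V = (27.27, 12.22). The perpendicularity gives VW at right angles to AV, so VW runs at -137.9°; with |VW| = 17.9, W = (13.99, 0.2145). VW ⟂ WJ, so WJ runs at 132.1°; with |WJ| = 14.8, J = (4.070, 11.20). ∠WJG = 61.5° gives JG at 13.60° from the x-axis; with |JG| = 11.2, G = (14.96, 13.83). The perpendicularity gives GS at right angles to JG, so GS runs at -76.40°; with |GS| = 29.0, S = (21.77, -14.36). Then |CS| = |S − C| = 26.08.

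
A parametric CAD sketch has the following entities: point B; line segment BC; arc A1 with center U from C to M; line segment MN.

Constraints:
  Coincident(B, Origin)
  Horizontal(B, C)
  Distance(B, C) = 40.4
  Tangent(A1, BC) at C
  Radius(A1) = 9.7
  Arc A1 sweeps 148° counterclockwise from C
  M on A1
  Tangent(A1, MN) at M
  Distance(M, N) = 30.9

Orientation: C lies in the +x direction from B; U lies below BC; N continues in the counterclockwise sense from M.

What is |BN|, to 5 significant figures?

70.388

B is at the origin; BC is horizontal with |BC| = 40.4 and C on the +x side, so C = (40.400, 0.0000). A1 meets BC tangentially, so UC is at right angles to BC, so U = C + (0, -9.7) = (40.400, -9.7000). On A1, C sits at bearing 90° from U; a 148° counterclockwise sweep puts M at bearing 238°, so M = U + 9.7·(cos 238°, sin 238°) = (35.260, -17.926). Since A1 is tangent to MN there, UM ⟂ MN, so MN runs along (−sin 238°, cos 238°); with |MN| = 30.9, N = (61.464, -34.301). Then |BN| = |N − B| = 70.388.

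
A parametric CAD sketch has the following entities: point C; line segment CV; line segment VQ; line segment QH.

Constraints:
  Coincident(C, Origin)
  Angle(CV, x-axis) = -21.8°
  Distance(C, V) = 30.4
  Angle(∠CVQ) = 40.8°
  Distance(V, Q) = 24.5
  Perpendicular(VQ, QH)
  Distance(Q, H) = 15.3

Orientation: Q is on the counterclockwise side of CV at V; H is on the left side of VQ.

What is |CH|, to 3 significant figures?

4.80

∠CVQ = 40.8°, so VQ runs at -21.8° + (180° − 40.8°) = 117° from the x-axis; with |VQ| = 24.5, Q = V + 24.5·(cos 117°, sin 117°) = (17.0, 10.5). VQ ⟂ QH; with |QH| = 15.3 on the left of VQ, H = Q + 15.3·(-0.888, -0.460) = (3.37, 3.42). Then |CH| = |H − C| = 4.80.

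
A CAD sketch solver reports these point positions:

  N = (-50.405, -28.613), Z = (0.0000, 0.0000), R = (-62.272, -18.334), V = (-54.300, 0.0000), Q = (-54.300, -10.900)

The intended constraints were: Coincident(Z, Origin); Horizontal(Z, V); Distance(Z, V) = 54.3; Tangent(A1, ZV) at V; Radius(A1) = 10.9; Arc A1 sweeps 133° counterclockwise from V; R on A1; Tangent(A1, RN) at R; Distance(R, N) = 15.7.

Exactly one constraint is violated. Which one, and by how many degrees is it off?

Tangent(A1, RN) at R — off by 6.10°.

Z = (0.00, 0.00) ✓; Z.y = 0.00, V.y = 0.00 ✓; |ZV| = 54.30 ✓; ∠(QV, VZ) = 90.00° ✓; |QV| = 10.90 ✓; bearing(Q→R) − bearing(Q→V) = 133.0° ✓; |QR| = 10.90 ✓; ∠(QR, RN) = 83.90° ✗; |RN| = 15.70 ✓.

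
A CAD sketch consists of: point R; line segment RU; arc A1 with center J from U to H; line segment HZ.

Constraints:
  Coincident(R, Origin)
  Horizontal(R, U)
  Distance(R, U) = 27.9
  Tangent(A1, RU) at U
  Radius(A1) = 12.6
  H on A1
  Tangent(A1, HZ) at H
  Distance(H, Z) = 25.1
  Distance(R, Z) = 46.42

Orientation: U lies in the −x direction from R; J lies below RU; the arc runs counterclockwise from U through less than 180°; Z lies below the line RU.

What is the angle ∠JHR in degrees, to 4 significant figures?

8.660°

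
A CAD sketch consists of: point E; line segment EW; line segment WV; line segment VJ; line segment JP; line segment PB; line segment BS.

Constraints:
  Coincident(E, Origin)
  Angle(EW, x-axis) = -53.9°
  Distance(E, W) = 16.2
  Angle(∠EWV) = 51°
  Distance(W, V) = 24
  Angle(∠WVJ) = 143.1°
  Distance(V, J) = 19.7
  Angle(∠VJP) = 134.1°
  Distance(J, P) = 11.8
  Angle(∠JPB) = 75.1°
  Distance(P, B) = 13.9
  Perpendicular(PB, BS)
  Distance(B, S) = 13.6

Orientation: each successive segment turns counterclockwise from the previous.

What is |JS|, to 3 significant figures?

11.1

E is at the origin; EW runs at -53.9° with length 16.2, so W = (9.54, -13.1). ∠EWV = 51.0° gives WV at 75.1° from the x-axis; with |WV| = 24.0, V = (15.7, 10.1). ∠WVJ = 143.1° gives VJ at 112° from the x-axis; with |VJ| = 19.7, J = (8.34, 28.4). ∠VJP = 134.1° gives JP at 158° from the x-axis; with |JP| = 11.8, P = (-2.60, 32.8). ∠JPB = 75.1° gives PB at -97.2° from the x-axis; with |PB| = 13.9, B = (-4.34, 19.0). PB ⟂ BS, so BS runs at -7.20°; with |BS| = 13.6, S = (9.15, 17.3). Then |JS| = |S − J| = 11.1.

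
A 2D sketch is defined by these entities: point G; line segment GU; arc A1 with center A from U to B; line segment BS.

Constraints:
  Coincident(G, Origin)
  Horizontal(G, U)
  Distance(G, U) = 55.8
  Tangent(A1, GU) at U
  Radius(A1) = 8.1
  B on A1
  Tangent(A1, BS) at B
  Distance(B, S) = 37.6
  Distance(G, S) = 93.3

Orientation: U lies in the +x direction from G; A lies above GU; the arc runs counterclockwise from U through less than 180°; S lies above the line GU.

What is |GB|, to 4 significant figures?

61.20

Checks: |AB| = 8.100 ✓; ∠(AB, BS) = 90.00° ✓; |BS| = 37.60 ✓; |GS| = 93.30 ✓.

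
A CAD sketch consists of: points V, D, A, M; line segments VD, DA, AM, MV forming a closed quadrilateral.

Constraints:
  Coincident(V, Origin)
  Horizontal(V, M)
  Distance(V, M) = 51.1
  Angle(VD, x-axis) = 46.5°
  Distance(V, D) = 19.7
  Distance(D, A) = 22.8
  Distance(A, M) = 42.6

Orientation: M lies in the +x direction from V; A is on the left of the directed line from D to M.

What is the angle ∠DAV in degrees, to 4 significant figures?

5.860°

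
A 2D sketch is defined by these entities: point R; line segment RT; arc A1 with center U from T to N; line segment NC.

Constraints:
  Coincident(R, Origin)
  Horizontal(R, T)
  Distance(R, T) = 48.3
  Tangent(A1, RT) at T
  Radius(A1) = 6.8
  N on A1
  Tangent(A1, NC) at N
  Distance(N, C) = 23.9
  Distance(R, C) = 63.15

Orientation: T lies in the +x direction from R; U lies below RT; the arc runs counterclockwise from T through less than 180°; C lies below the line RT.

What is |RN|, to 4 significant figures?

43.79

R is at the origin; RT is horizontal with |RT| = 48.3 and T on the +x side, so T = (48.30, 0.000). A1 meets RT tangentially, so UT is at right angles to RT, so U = T + (0, -6.8) = (48.30, -6.800). Since UN ⟂ NC (tangency), |UC| = √(6.8² + 23.9²) = 24.85 regardless of where N sits on A1. So C lies on both circle(R, 63.15) and circle(U, 24.85); the below-RT intersection is C = (55.20, -30.67). N is the foot of the tangent from C: N = (42.53, -10.40).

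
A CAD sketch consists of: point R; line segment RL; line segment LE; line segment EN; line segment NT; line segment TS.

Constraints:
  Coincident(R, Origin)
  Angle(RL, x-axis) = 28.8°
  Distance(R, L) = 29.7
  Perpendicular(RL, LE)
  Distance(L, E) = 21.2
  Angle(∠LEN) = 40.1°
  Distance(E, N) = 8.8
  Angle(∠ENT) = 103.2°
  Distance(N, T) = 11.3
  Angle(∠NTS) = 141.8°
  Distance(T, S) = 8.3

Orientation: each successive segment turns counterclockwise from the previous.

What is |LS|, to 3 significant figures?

9.66

∠ENT = 103.2° gives NT at -24.5° from the x-axis; with |NT| = 11.3, T = (24.4, 19.6). ∠NTS = 141.8° gives TS at 13.7° from the x-axis; with |TS| = 8.3, S = (32.4, 21.5). Then |LS| = |S − L| = 9.66.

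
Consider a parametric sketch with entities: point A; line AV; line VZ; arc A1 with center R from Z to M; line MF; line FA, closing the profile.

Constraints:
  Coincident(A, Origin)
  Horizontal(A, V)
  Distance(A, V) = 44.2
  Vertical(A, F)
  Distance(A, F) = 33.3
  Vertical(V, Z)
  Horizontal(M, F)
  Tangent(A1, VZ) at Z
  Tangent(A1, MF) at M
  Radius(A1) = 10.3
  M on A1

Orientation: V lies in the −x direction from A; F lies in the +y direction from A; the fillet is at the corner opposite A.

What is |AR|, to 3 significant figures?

41.0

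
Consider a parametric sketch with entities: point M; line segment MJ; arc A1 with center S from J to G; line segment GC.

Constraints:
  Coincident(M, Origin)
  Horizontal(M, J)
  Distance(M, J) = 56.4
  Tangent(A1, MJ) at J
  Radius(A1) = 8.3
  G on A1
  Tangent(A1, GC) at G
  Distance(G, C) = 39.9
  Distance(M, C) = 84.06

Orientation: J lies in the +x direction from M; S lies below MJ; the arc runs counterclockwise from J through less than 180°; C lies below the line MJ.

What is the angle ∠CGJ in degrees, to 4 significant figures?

119.5°

Checks: M = (0.00, 0.00) ✓; |SG| = 8.300 ✓; ∠(SG, GC) = 90.00° ✓; |GC| = 39.90 ✓; |MC| = 84.06 ✓.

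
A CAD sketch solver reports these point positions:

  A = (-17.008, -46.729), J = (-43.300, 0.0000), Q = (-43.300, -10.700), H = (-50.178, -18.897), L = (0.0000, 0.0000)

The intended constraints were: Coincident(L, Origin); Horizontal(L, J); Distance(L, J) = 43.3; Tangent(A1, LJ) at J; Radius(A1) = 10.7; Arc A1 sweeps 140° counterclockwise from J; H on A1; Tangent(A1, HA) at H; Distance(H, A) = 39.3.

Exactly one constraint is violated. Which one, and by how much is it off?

Distance(H, A) = 39.3 — off by 4.00.

L = (0.00, 0.00) ✓; L.y = 0.00, J.y = 0.00 ✓; |LJ| = 43.30 ✓; ∠(QJ, JL) = 90.00° ✓; |QJ| = 10.70 ✓; bearing(Q→H) − bearing(Q→J) = 140.0° ✓; |QH| = 10.70 ✓; ∠(QH, HA) = 90.00° ✓; |HA| = 43.30 ✗.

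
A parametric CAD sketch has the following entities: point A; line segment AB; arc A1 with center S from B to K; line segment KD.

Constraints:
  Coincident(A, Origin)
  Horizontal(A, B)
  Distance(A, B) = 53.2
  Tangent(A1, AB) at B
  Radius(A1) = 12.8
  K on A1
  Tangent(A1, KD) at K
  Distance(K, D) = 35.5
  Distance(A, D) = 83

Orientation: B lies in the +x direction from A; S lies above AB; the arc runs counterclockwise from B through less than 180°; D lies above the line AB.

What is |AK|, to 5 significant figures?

67.068

A is at the origin; A and B share the same y with |AB| = 53.2 and B on the +x side, so B = (53.200, 0.0000). Tangency of A1 to AB means the radius SB is perpendicular to AB, so S = B + (0, 12.8) = (53.200, 12.800). Since SK ⟂ KD (tangency), |SD| = √(12.8² + 35.5²) = 37.737 regardless of where K sits on A1. So D lies on both circle(A, 83.0) and circle(S, 37.737); the above-AB intersection is D = (68.078, 47.481). K is the foot of the tangent from D: K = (65.978, 12.043).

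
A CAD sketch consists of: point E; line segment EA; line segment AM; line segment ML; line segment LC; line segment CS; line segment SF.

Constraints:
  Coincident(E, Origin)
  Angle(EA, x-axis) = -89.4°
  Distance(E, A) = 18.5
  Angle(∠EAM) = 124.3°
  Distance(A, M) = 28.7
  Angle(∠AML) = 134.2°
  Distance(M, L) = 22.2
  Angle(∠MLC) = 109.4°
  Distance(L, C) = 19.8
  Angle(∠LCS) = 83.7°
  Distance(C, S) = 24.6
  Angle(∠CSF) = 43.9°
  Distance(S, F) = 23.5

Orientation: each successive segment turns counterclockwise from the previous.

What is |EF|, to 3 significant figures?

48.2

E is at the origin; EA runs at -89.4° with length 18.5, so A = (0.194, -18.5). ∠EAM = 124.3° gives AM at -33.7° from the x-axis; with |AM| = 28.7, M = (24.1, -34.4). ∠AML = 134.2° gives ML at 12.1° from the x-axis; with |ML| = 22.2, L = (45.8, -29.8). ∠MLC = 109.4° gives LC at 82.7° from the x-axis; with |LC| = 19.8, C = (48.3, -10.1). ∠LCS = 83.7° gives CS at 179° from the x-axis; with |CS| = 24.6, S = (23.7, -9.70). ∠CSF = 43.9° gives SF at -44.9° from the x-axis; with |SF| = 23.5, F = (40.3, -26.3). Then |EF| = |F − E| = 48.2.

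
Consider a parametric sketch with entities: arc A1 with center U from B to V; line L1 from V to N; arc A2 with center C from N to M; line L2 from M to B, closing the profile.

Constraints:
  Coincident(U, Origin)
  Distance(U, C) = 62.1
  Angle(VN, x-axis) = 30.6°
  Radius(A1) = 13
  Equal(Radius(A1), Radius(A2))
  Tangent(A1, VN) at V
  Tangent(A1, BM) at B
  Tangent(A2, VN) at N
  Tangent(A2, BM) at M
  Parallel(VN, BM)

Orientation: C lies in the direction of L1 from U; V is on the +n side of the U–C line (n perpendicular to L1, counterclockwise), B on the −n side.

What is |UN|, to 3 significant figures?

63.4

The slot axis is L1's direction at 30.6°, so u = (cos 30.6°, sin 30.6°) = (0.861, 0.509) and n = (−sin 30.6°, cos 30.6°) = (-0.509, 0.861). U is at the origin and C lies 62.1 along u from U, so C = 62.1·u = (53.5, 31.6). Tangency of A1 to both parallel lines with radius 13.0 puts V and B at U ± 13.0·n: V = (-6.62, 11.2), B = (6.62, -11.2). Equal radii place N and M the same way about C: N = C + 13.0·n = (46.8, 42.8), M = C − 13.0·n = (60.1, 20.4). Then |UN| = |N − U| = 63.4.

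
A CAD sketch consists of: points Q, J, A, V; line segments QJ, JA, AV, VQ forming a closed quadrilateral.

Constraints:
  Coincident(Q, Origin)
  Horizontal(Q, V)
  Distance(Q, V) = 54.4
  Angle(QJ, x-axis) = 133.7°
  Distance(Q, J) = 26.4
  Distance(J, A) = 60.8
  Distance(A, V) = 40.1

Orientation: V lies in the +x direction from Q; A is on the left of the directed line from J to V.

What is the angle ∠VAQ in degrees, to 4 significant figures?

68.22°

Q is at the origin; QV is horizontal with |QV| = 54.4 and V in +x, so V = (54.4, 0). QJ runs at 133.7° with |QJ| = 26.4, so J = (-18.24, 19.09). A is determined by |JA| = 60.8 and |AV| = 40.1 together: it lies at the intersection of circle(J, 60.8) and circle(V, 40.1). With |JV| = 75.10, the foot of the radical line on JV is 51.46 from J and the perpendicular offset is √(60.8² − 51.46²) = 32.39. Taking the left-of-JV solution: A = (39.76, 37.33).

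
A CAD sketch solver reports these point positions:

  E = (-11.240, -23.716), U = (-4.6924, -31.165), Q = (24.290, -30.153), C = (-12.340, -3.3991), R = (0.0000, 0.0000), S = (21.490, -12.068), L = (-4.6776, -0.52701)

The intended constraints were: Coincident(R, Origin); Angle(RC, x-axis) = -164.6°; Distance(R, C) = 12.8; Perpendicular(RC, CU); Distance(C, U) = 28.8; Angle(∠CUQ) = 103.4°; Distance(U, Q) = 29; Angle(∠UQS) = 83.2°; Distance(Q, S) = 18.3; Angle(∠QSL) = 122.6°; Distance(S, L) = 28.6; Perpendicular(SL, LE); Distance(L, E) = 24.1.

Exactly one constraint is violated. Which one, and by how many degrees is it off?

Perpendicular(SL, LE) — off by 8.00°.

R = (0.00, 0.00) ✓; RC at -164.6° ✓; |RC| = 12.80 ✓; ∠(RC, CU) = 90.00° ✓; |CU| = 28.80 ✓; ∠CUQ = 103.4° ✓; |UQ| = 29.00 ✓; ∠UQS = 83.20° ✓; |QS| = 18.30 ✓; ∠QSL = 122.6° ✓; |SL| = 28.60 ✓; ∠(SL, LE) = 98.00° ✗; |LE| = 24.10 ✓.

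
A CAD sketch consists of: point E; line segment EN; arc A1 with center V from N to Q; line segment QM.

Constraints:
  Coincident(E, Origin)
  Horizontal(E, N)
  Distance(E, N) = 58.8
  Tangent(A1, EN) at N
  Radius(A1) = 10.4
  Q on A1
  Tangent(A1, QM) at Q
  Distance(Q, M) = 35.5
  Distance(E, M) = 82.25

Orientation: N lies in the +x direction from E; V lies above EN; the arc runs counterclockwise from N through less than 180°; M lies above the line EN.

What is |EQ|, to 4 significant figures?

70.02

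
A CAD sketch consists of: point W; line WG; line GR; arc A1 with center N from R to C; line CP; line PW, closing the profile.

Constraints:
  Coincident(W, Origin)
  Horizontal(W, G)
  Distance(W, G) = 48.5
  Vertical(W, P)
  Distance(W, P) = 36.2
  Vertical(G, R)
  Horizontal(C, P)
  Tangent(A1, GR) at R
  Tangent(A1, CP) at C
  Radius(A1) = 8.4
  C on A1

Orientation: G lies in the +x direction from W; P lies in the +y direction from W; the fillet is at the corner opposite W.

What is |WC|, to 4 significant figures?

54.02

The virtual corner opposite W is at (48.50, 36.20). Since A1 is tangent to GR there, NR ⟂ GR and the tangent condition forces NC to be normal to CP, with radius 8.4, so the center N sits 8.4 in from both sides at N = (40.10, 27.80). That places the tangent points at R = (48.50, 27.80) on GR and C = (40.10, 36.20) on CP. Then |WC| = |C − W| = 54.02.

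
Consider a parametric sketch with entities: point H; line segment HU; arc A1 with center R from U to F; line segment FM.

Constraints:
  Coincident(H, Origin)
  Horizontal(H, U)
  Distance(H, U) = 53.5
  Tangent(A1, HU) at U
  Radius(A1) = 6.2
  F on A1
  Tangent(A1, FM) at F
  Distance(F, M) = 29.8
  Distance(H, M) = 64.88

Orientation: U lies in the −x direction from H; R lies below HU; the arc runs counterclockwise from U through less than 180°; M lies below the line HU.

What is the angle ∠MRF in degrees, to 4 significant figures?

78.25°

Checks: |RF| = 6.200 ✓; ∠(RF, FM) = 90.00° ✓; |FM| = 29.80 ✓; |HM| = 64.88 ✓.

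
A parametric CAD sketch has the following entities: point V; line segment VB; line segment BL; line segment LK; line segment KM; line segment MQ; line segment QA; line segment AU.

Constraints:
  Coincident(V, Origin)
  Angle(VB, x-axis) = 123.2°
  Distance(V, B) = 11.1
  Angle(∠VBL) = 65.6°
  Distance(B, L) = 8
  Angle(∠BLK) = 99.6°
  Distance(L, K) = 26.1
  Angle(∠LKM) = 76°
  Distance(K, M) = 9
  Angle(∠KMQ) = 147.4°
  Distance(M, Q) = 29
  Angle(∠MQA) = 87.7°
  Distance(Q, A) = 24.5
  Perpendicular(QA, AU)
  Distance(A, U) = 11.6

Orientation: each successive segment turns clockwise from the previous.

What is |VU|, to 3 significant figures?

14.1

∠MQA = 87.7° gives QA at 59.5° from the x-axis; with |QA| = 24.5, A = (-12.0, 19.9). QA is perpendicular to AU, so AU runs at -30.5°; with |AU| = 11.6, U = (-2.04, 14.0). Then |VU| = |U − V| = 14.1.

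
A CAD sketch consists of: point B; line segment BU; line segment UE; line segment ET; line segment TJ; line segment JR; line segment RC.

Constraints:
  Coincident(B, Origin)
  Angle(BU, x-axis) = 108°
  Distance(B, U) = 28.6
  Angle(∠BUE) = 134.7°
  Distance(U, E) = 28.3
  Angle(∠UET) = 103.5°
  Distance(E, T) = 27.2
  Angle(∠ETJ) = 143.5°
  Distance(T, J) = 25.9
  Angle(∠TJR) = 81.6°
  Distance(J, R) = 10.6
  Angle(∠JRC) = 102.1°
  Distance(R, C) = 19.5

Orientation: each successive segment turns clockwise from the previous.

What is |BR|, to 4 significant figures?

43.18

B is at the origin; BU runs at 108.0° with length 28.6, so U = (-8.838, 27.20). ∠BUE = 134.7° gives UE at 62.70° from the x-axis; with |UE| = 28.3, E = (4.142, 52.35). ∠UET = 103.5° gives ET at -13.80° from the x-axis; with |ET| = 27.2, T = (30.56, 45.86). ∠ETJ = 143.5° gives TJ at -50.30° from the x-axis; with |TJ| = 25.9, J = (47.10, 25.93). ∠TJR = 81.6° gives JR at -148.7° from the x-axis; with |JR| = 10.6, R = (38.04, 20.43). Then |BR| = |R − B| = 43.18.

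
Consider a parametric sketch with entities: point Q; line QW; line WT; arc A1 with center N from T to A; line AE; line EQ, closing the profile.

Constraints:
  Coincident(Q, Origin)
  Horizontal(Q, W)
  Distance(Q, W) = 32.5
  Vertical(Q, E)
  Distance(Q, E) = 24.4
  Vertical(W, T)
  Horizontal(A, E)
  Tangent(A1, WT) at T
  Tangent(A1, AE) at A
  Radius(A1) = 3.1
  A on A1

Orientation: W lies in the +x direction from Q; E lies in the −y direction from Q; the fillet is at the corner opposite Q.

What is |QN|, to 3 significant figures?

36.3

Q is at the origin; QW is horizontal with |QW| = 32.5 and W on the +x side, so W = (32.5, 0.00). QE is vertical with |QE| = 24.4 and E on the −y side, so E = (0.00, -24.4). The virtual corner opposite Q is at (32.5, -24.4). The tangent condition forces NT to be normal to WT and A1 meets AE tangentially, so NA is at right angles to AE, with radius 3.1, so the center N sits 3.1 in from both sides at N = (29.4, -21.3). Then |QN| = |N − Q| = 36.3.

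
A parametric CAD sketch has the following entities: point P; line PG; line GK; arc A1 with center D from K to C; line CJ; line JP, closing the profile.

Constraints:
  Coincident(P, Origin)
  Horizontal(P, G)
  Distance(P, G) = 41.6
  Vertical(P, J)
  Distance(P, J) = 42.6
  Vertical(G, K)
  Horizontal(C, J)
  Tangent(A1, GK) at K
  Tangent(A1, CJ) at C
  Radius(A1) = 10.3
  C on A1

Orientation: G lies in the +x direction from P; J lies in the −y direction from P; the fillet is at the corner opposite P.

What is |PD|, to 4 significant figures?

44.98

P is at the origin; PG is horizontal with |PG| = 41.6 and G on the +x side, so G = (41.60, 0.000). PJ is vertical with |PJ| = 42.6 and J on the −y side, so J = (0.000, -42.60). The virtual corner opposite P is at (41.60, -42.60). A1 meets GK tangentially, so DK is at right angles to GK and tangency of A1 to CJ means the radius DC is perpendicular to CJ, with radius 10.3, so the center D sits 10.3 in from both sides at D = (31.30, -32.30). Then |PD| = |D − P| = 44.98.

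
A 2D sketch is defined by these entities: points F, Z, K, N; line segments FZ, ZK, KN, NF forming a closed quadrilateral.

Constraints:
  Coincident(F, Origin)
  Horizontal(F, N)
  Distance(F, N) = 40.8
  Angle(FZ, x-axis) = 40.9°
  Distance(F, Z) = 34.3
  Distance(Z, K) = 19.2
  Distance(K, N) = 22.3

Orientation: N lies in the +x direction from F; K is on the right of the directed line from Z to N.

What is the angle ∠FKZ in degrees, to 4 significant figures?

124.8°

F is at the origin; FN is horizontal with |FN| = 40.8 and N in +x, so N = (40.8, 0). FZ runs at 40.9° with |FZ| = 34.3, so Z = (25.93, 22.46). K is determined by |ZK| = 19.2 and |KN| = 22.3 together: it lies at the intersection of circle(Z, 19.2) and circle(N, 22.3). With |ZN| = 26.94, the foot of the radical line on ZN is 11.08 from Z and the perpendicular offset is √(19.2² − 11.08²) = 15.68. Taking the right-of-ZN solution: K = (18.97, 4.561).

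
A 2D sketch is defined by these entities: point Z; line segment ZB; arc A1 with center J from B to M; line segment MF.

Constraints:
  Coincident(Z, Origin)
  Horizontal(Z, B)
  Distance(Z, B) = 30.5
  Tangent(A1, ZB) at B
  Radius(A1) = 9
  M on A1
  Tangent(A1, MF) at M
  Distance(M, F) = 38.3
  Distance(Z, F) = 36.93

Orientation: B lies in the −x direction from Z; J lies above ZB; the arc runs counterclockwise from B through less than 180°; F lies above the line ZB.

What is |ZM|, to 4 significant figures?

23.24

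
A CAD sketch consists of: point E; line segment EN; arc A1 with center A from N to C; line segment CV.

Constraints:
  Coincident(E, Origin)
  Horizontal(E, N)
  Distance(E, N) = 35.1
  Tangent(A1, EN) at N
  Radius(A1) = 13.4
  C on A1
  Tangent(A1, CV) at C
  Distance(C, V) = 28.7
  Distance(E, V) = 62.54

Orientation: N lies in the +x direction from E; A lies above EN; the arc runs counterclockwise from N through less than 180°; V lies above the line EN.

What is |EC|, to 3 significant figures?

50.7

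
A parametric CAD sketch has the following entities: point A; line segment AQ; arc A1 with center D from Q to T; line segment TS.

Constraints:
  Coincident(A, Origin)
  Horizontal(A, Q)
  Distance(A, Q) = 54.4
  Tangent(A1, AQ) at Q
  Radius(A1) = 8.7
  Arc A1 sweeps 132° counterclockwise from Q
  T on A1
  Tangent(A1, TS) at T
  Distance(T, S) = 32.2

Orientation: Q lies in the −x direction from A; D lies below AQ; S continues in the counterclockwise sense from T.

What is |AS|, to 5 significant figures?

54.995

A is at the origin; A and Q share the same y with |AQ| = 54.4 and Q on the −x side, so Q = (-54.400, 0.0000). Since A1 is tangent to AQ there, DQ ⟂ AQ, so D = Q + (0, -8.7) = (-54.400, -8.7000). On A1, Q sits at bearing 90° from D; a 132° counterclockwise sweep puts T at bearing 222°, so T = D + 8.7·(cos 222°, sin 222°) = (-60.865, -14.521). A1 meets TS tangentially, so DT is at right angles to TS, so TS runs along (−sin 222°, cos 222°); with |TS| = 32.2, S = (-39.319, -38.451). Then |AS| = |S − A| = 54.995.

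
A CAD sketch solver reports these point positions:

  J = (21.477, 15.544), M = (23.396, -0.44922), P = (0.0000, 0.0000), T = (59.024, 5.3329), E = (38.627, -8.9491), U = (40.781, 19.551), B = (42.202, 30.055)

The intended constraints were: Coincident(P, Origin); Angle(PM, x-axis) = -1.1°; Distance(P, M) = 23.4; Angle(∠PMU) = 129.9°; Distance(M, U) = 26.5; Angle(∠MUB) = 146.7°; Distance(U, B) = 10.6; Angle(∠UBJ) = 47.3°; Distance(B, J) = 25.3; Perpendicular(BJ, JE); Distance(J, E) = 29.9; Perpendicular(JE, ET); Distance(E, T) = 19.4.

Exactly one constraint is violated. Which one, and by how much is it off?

Distance(E, T) = 19.4 — off by 5.50.

P = (0.00, 0.00) ✓; PM at -1.100° ✓; |PM| = 23.40 ✓; ∠PMU = 129.9° ✓; |MU| = 26.50 ✓; ∠MUB = 146.7° ✓; |UB| = 10.60 ✓; ∠UBJ = 47.30° ✓; |BJ| = 25.30 ✓; ∠(BJ, JE) = 90.00° ✓; |JE| = 29.90 ✓; ∠(JE, ET) = 90.00° ✓; |ET| = 24.90 ✗.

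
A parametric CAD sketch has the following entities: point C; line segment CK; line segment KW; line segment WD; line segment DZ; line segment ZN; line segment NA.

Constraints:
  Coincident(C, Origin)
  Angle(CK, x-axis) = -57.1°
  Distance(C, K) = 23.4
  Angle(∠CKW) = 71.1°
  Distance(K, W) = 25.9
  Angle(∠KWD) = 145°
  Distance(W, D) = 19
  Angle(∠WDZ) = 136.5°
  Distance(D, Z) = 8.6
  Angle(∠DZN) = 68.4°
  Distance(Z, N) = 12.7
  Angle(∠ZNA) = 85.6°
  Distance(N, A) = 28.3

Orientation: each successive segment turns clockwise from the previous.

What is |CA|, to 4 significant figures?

44.31

C is at the origin; CK runs at -57.1° with length 23.4, so K = (12.71, -19.65). ∠CKW = 71.1° gives KW at -166.0° from the x-axis; with |KW| = 25.9, W = (-12.42, -25.91). ∠KWD = 145.0° gives WD at 159.0° from the x-axis; with |WD| = 19.0, D = (-30.16, -19.10). ∠WDZ = 136.5° gives DZ at 115.5° from the x-axis; with |DZ| = 8.6, Z = (-33.86, -11.34). ∠DZN = 68.4° gives ZN at 3.900° from the x-axis; with |ZN| = 12.7, N = (-21.19, -10.48). ∠ZNA = 85.6° gives NA at -90.50° from the x-axis; with |NA| = 28.3, A = (-21.44, -38.78). Then |CA| = |A − C| = 44.31.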